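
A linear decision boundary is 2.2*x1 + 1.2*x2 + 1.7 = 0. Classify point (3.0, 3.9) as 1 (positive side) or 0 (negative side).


Compute 2.2 * 3.0 + 1.2 * 3.9 + 1.7
= 6.6 + 4.68 + 1.7
= 12.98
Since 12.98 >= 0, the point is on the positive side.

1


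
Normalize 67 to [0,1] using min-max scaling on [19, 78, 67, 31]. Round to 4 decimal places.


Min = 19, Max = 78
Range = 78 - 19 = 59
Scaled = (x - min) / (max - min)
= (67 - 19) / 59
= 48 / 59
= 0.8136

0.8136


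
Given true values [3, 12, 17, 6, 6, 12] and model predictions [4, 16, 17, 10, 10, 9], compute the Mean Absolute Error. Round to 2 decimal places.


Absolute errors: [1, 4, 0, 4, 4, 3]
Sum of absolute errors = 16
MAE = 16 / 6 = 2.67

2.67


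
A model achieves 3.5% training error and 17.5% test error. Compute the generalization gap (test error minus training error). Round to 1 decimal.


Generalization gap = test_error - train_error
= 17.5 - 3.5
= 14.0%
A large gap suggests overfitting.

14.0


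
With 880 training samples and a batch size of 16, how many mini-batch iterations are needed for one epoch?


Iterations per epoch = dataset_size / batch_size
= 880 / 16
= 55

55


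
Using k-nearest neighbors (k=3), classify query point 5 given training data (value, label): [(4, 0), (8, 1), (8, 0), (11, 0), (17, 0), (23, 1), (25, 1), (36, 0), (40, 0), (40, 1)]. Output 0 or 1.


Distances from query 5:
Point 4 (class 0): distance = 1
Point 8 (class 0): distance = 3
Point 8 (class 1): distance = 3
K=3 nearest neighbors: classes = [0, 0, 1]
Votes for class 1: 1 / 3
Majority vote => class 0

0


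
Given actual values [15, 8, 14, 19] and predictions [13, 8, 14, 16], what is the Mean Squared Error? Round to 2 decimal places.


Differences: [2, 0, 0, 3]
Squared errors: [4, 0, 0, 9]
Sum of squared errors = 13
MSE = 13 / 4 = 3.25

3.25


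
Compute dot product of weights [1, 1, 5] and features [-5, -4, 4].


Element-wise products:
1 * -5 = -5
1 * -4 = -4
5 * 4 = 20
Sum = -5 + -4 + 20
= 11

11


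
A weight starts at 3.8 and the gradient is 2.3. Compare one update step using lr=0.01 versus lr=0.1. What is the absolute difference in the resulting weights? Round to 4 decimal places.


With lr=0.01: w_new = 3.8 - 0.01 * 2.3 = 3.777
With lr=0.1: w_new = 3.8 - 0.1 * 2.3 = 3.57
Absolute difference = |3.777 - 3.57|
= 0.2070

0.2070


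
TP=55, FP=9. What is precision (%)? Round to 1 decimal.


Precision = TP / (TP + FP) * 100
= 55 / (55 + 9)
= 55 / 64
= 0.8594
= 85.9%

85.9


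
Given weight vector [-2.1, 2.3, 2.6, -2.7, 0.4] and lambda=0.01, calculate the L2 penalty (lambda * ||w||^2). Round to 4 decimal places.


Squaring each weight:
(-2.1)^2 = 4.41
2.3^2 = 5.29
2.6^2 = 6.76
(-2.7)^2 = 7.29
0.4^2 = 0.16
Sum of squares = 23.91
Penalty = 0.01 * 23.91 = 0.2391

0.2391


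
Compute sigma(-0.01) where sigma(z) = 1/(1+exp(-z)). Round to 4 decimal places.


sigmoid(z) = 1 / (1 + exp(-z))
exp(-(-0.01)) = exp(0.01) = 1.01
1 + 1.01 = 2.0101
1 / 2.0101 = 0.4975

0.4975


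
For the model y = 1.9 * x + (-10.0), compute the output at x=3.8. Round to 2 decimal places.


y = 1.9 * 3.8 + (-10.0)
= 7.22 + (-10.0)
= -2.78

-2.78


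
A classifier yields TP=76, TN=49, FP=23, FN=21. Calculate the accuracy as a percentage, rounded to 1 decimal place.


Accuracy = (TP + TN) / (TP + TN + FP + FN) * 100
= (76 + 49) / (76 + 49 + 23 + 21)
= 125 / 169
= 0.7396
= 74.0%

74.0


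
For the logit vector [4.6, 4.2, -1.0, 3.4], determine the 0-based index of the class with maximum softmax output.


Softmax is a monotonic transformation, so it preserves the argmax.
We need to find the index of the maximum logit.
Index 0: 4.6
Index 1: 4.2
Index 2: -1.0
Index 3: 3.4
Maximum logit = 4.6 at index 0

0


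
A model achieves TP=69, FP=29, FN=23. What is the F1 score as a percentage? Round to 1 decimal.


Precision = TP / (TP + FP) = 69 / 98 = 0.7041
Recall = TP / (TP + FN) = 69 / 92 = 0.75
F1 = 2 * P * R / (P + R)
= 2 * 0.7041 * 0.75 / (0.7041 + 0.75)
= 1.0561 / 1.4541
= 0.7263
As percentage: 72.6%

72.6


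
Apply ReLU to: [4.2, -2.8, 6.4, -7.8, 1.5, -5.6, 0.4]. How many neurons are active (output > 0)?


ReLU(x) = max(0, x) for each element:
ReLU(4.2) = 4.2
ReLU(-2.8) = 0
ReLU(6.4) = 6.4
ReLU(-7.8) = 0
ReLU(1.5) = 1.5
ReLU(-5.6) = 0
ReLU(0.4) = 0.4
Active neurons (>0): 4

4


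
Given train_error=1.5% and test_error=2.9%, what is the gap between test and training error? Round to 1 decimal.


Generalization gap = test_error - train_error
= 2.9 - 1.5
= 1.4%
A small gap suggests good generalization.

1.4


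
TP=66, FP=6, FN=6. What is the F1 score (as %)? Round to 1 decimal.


Precision = TP / (TP + FP) = 66 / 72 = 0.9167
Recall = TP / (TP + FN) = 66 / 72 = 0.9167
F1 = 2 * P * R / (P + R)
= 2 * 0.9167 * 0.9167 / (0.9167 + 0.9167)
= 1.6806 / 1.8333
= 0.9167
As percentage: 91.7%

91.7


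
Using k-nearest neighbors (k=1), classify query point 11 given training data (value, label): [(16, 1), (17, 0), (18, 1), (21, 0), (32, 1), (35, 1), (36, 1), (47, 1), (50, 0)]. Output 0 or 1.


Distances from query 11:
Point 16 (class 1): distance = 5
K=1 nearest neighbors: classes = [1]
Votes for class 1: 1 / 1
Majority vote => class 1

1


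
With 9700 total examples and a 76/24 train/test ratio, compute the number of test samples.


Train samples = 9700 * 76% = 7372
Test samples = 9700 - 7372
= 2328

2328


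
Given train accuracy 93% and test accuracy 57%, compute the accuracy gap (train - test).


Gap = train_accuracy - test_accuracy
= 93 - 57
= 36%
This large gap strongly indicates overfitting.

36


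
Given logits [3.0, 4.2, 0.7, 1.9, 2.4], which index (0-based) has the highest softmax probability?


Softmax is a monotonic transformation, so it preserves the argmax.
We need to find the index of the maximum logit.
Index 0: 3.0
Index 1: 4.2
Index 2: 0.7
Index 3: 1.9
Index 4: 2.4
Maximum logit = 4.2 at index 1

1


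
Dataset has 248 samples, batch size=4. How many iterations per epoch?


Iterations per epoch = dataset_size / batch_size
= 248 / 4
= 62

62


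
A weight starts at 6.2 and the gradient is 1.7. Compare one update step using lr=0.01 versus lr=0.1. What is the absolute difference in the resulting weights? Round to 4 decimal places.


With lr=0.01: w_new = 6.2 - 0.01 * 1.7 = 6.183
With lr=0.1: w_new = 6.2 - 0.1 * 1.7 = 6.03
Absolute difference = |6.183 - 6.03|
= 0.1530

0.1530


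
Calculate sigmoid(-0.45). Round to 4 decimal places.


sigmoid(z) = 1 / (1 + exp(-z))
exp(-(-0.45)) = exp(0.45) = 1.5683
1 + 1.5683 = 2.5683
1 / 2.5683 = 0.3894

0.3894


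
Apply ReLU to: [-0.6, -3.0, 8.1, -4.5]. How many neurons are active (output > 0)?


ReLU(x) = max(0, x) for each element:
ReLU(-0.6) = 0
ReLU(-3.0) = 0
ReLU(8.1) = 8.1
ReLU(-4.5) = 0
Active neurons (>0): 1

1


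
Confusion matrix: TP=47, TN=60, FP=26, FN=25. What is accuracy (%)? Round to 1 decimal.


Accuracy = (TP + TN) / (TP + TN + FP + FN) * 100
= (47 + 60) / (47 + 60 + 26 + 25)
= 107 / 158
= 0.6772
= 67.7%

67.7


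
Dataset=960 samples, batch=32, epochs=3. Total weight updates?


Iterations per epoch = 960 / 32 = 30
Total updates = iterations_per_epoch * epochs
= 30 * 3
= 90

90


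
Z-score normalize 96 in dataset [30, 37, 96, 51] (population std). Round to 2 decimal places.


Mean = (30 + 37 + 96 + 51) / 4 = 53.5
Variance = sum((x_i - mean)^2) / n = 659.25
Std = sqrt(659.25) = 25.6759
Z = (x - mean) / std
= (96 - 53.5) / 25.6759
= 42.5 / 25.6759
= 1.66

1.66


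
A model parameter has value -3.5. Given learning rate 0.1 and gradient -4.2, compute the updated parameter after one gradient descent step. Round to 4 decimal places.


w_new = w_old - lr * gradient
= -3.5 - 0.1 * -4.2
= -3.5 - (-0.42)
= -3.0800

-3.0800


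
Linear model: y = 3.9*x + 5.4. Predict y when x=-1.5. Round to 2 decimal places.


y = 3.9 * -1.5 + (5.4)
= -5.85 + (5.4)
= -0.45

-0.45


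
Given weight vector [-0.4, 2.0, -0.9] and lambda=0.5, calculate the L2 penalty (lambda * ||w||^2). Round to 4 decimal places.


Squaring each weight:
(-0.4)^2 = 0.16
2.0^2 = 4.0
(-0.9)^2 = 0.81
Sum of squares = 4.97
Penalty = 0.5 * 4.97 = 2.4850

2.4850


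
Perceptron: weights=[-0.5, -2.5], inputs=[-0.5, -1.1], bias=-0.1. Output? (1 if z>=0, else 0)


z = w . x + b
= -0.5*-0.5 + -2.5*-1.1 + -0.1
= 0.25 + 2.75 + -0.1
= 3.0 + -0.1
= 2.9
Since z = 2.9 >= 0, output = 1

1


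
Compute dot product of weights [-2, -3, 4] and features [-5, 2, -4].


Element-wise products:
-2 * -5 = 10
-3 * 2 = -6
4 * -4 = -16
Sum = 10 + -6 + -16
= -12

-12


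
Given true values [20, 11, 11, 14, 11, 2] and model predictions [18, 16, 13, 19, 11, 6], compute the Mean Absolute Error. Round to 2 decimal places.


Absolute errors: [2, 5, 2, 5, 0, 4]
Sum of absolute errors = 18
MAE = 18 / 6 = 3.00

3.00


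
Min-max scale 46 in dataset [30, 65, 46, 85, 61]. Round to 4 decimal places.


Min = 30, Max = 85
Range = 85 - 30 = 55
Scaled = (x - min) / (max - min)
= (46 - 30) / 55
= 16 / 55
= 0.2909

0.2909


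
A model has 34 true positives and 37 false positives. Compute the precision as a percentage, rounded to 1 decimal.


Precision = TP / (TP + FP) * 100
= 34 / (34 + 37)
= 34 / 71
= 0.4789
= 47.9%

47.9


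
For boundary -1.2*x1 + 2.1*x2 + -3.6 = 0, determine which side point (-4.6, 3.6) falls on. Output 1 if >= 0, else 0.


Compute -1.2 * -4.6 + 2.1 * 3.6 + -3.6
= 5.52 + 7.56 + -3.6
= 9.48
Since 9.48 >= 0, the point is on the positive side.

1


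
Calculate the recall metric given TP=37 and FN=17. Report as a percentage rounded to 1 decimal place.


Recall = TP / (TP + FN) * 100
= 37 / (37 + 17)
= 37 / 54
= 0.6852
= 68.5%

68.5


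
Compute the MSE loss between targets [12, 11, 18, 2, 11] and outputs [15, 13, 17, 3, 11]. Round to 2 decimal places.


Differences: [-3, -2, 1, -1, 0]
Squared errors: [9, 4, 1, 1, 0]
Sum of squared errors = 15
MSE = 15 / 5 = 3.00

3.00


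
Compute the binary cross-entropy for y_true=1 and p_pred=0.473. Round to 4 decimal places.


For y=1: Loss = -log(p)
= -log(0.473)
= -(-0.7487)
= 0.7487

0.7487


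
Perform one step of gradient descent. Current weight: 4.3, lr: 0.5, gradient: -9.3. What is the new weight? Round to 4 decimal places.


w_new = w_old - lr * gradient
= 4.3 - 0.5 * -9.3
= 4.3 - (-4.65)
= 8.9500

8.9500


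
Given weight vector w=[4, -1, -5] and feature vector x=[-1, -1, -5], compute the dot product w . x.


Element-wise products:
4 * -1 = -4
-1 * -1 = 1
-5 * -5 = 25
Sum = -4 + 1 + 25
= 22

22


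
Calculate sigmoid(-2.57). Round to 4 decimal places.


sigmoid(z) = 1 / (1 + exp(-z))
exp(-(-2.57)) = exp(2.57) = 13.0658
1 + 13.0658 = 14.0658
1 / 14.0658 = 0.0711

0.0711


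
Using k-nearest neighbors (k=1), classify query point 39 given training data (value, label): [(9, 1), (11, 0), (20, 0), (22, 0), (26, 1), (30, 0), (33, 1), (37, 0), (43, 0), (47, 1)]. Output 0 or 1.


Distances from query 39:
Point 37 (class 0): distance = 2
K=1 nearest neighbors: classes = [0]
Votes for class 1: 0 / 1
Majority vote => class 0

0


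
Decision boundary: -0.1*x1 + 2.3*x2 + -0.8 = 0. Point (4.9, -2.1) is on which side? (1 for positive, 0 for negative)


Compute -0.1 * 4.9 + 2.3 * -2.1 + -0.8
= -0.49 + -4.83 + -0.8
= -6.12
Since -6.12 < 0, the point is on the negative side.

0


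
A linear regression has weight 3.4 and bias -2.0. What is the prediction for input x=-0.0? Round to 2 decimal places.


y = 3.4 * -0.0 + (-2.0)
= -0.0 + (-2.0)
= -2.00

-2.00


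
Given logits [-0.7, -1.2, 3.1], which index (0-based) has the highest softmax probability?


Softmax is a monotonic transformation, so it preserves the argmax.
We need to find the index of the maximum logit.
Index 0: -0.7
Index 1: -1.2
Index 2: 3.1
Maximum logit = 3.1 at index 2

2


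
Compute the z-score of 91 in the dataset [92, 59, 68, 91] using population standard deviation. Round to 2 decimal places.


Mean = (92 + 59 + 68 + 91) / 4 = 77.5
Variance = sum((x_i - mean)^2) / n = 206.25
Std = sqrt(206.25) = 14.3614
Z = (x - mean) / std
= (91 - 77.5) / 14.3614
= 13.5 / 14.3614
= 0.94

0.94


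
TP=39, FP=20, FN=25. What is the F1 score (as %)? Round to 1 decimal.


Precision = TP / (TP + FP) = 39 / 59 = 0.661
Recall = TP / (TP + FN) = 39 / 64 = 0.6094
F1 = 2 * P * R / (P + R)
= 2 * 0.661 * 0.6094 / (0.661 + 0.6094)
= 0.8056 / 1.2704
= 0.6341
As percentage: 63.4%

63.4


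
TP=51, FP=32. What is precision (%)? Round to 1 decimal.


Precision = TP / (TP + FP) * 100
= 51 / (51 + 32)
= 51 / 83
= 0.6145
= 61.4%

61.4


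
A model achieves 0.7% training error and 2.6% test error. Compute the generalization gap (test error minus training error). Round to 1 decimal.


Generalization gap = test_error - train_error
= 2.6 - 0.7
= 1.9%
A small gap suggests good generalization.

1.9


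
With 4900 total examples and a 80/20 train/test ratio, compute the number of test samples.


Train samples = 4900 * 80% = 3920
Test samples = 4900 - 3920
= 980

980


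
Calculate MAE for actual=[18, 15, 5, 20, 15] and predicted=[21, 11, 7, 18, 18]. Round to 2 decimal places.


Absolute errors: [3, 4, 2, 2, 3]
Sum of absolute errors = 14
MAE = 14 / 5 = 2.80

2.80


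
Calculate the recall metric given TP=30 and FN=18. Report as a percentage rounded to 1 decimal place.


Recall = TP / (TP + FN) * 100
= 30 / (30 + 18)
= 30 / 48
= 0.625
= 62.5%

62.5


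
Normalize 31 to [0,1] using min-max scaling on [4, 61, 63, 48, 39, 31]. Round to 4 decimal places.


Min = 4, Max = 63
Range = 63 - 4 = 59
Scaled = (x - min) / (max - min)
= (31 - 4) / 59
= 27 / 59
= 0.4576

0.4576


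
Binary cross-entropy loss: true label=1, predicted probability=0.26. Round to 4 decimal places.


For y=1: Loss = -log(p)
= -log(0.26)
= -(-1.3471)
= 1.3471

1.3471


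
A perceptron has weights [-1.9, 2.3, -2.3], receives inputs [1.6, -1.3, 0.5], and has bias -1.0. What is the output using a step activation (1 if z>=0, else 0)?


z = w . x + b
= -1.9*1.6 + 2.3*-1.3 + -2.3*0.5 + -1.0
= -3.04 + -2.99 + -1.15 + -1.0
= -7.18 + -1.0
= -8.18
Since z = -8.18 < 0, output = 0

0


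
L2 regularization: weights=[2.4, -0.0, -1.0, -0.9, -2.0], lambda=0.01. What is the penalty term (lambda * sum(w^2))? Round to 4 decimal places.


Squaring each weight:
2.4^2 = 5.76
(-0.0)^2 = 0.0
(-1.0)^2 = 1.0
(-0.9)^2 = 0.81
(-2.0)^2 = 4.0
Sum of squares = 11.57
Penalty = 0.01 * 11.57 = 0.1157

0.1157


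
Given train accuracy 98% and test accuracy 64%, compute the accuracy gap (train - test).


Gap = train_accuracy - test_accuracy
= 98 - 64
= 34%
This large gap strongly indicates overfitting.

34


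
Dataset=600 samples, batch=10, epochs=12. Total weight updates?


Iterations per epoch = 600 / 10 = 60
Total updates = iterations_per_epoch * epochs
= 60 * 12
= 720

720


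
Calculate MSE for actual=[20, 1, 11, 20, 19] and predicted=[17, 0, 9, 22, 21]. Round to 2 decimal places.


Differences: [3, 1, 2, -2, -2]
Squared errors: [9, 1, 4, 4, 4]
Sum of squared errors = 22
MSE = 22 / 5 = 4.40

4.40


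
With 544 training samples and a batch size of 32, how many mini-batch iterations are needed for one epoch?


Iterations per epoch = dataset_size / batch_size
= 544 / 32
= 17

17


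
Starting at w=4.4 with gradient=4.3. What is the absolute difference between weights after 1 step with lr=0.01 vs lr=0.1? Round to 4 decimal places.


With lr=0.01: w_new = 4.4 - 0.01 * 4.3 = 4.357
With lr=0.1: w_new = 4.4 - 0.1 * 4.3 = 3.97
Absolute difference = |4.357 - 3.97|
= 0.3870

0.3870


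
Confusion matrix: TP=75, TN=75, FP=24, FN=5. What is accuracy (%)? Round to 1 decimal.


Accuracy = (TP + TN) / (TP + TN + FP + FN) * 100
= (75 + 75) / (75 + 75 + 24 + 5)
= 150 / 179
= 0.838
= 83.8%

83.8


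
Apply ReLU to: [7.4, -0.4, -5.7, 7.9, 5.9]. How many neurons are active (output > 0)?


ReLU(x) = max(0, x) for each element:
ReLU(7.4) = 7.4
ReLU(-0.4) = 0
ReLU(-5.7) = 0
ReLU(7.9) = 7.9
ReLU(5.9) = 5.9
Active neurons (>0): 3

3


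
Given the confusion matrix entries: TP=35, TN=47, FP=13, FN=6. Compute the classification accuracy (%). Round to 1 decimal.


Accuracy = (TP + TN) / (TP + TN + FP + FN) * 100
= (35 + 47) / (35 + 47 + 13 + 6)
= 82 / 101
= 0.8119
= 81.2%

81.2


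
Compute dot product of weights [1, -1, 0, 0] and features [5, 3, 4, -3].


Element-wise products:
1 * 5 = 5
-1 * 3 = -3
0 * 4 = 0
0 * -3 = 0
Sum = 5 + -3 + 0 + 0
= 2

2


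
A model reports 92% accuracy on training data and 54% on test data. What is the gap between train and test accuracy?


Gap = train_accuracy - test_accuracy
= 92 - 54
= 38%
This large gap strongly indicates overfitting.

38


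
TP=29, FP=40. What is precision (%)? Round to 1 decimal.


Precision = TP / (TP + FP) * 100
= 29 / (29 + 40)
= 29 / 69
= 0.4203
= 42.0%

42.0


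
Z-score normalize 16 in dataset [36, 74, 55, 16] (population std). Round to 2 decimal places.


Mean = (36 + 74 + 55 + 16) / 4 = 45.25
Variance = sum((x_i - mean)^2) / n = 465.6875
Std = sqrt(465.6875) = 21.5798
Z = (x - mean) / std
= (16 - 45.25) / 21.5798
= -29.25 / 21.5798
= -1.36

-1.36


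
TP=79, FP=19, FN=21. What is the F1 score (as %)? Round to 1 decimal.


Precision = TP / (TP + FP) = 79 / 98 = 0.8061
Recall = TP / (TP + FN) = 79 / 100 = 0.79
F1 = 2 * P * R / (P + R)
= 2 * 0.8061 * 0.79 / (0.8061 + 0.79)
= 1.2737 / 1.5961
= 0.798
As percentage: 79.8%

79.8


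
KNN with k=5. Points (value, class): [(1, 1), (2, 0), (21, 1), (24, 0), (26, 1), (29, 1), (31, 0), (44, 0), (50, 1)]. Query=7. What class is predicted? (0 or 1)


Distances from query 7:
Point 2 (class 0): distance = 5
Point 1 (class 1): distance = 6
Point 21 (class 1): distance = 14
Point 24 (class 0): distance = 17
Point 26 (class 1): distance = 19
K=5 nearest neighbors: classes = [0, 1, 1, 0, 1]
Votes for class 1: 3 / 5
Majority vote => class 1

1


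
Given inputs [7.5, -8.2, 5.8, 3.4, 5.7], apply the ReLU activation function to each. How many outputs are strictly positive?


ReLU(x) = max(0, x) for each element:
ReLU(7.5) = 7.5
ReLU(-8.2) = 0
ReLU(5.8) = 5.8
ReLU(3.4) = 3.4
ReLU(5.7) = 5.7
Active neurons (>0): 4

4


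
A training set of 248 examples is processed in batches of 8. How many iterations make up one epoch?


Iterations per epoch = dataset_size / batch_size
= 248 / 8
= 31

31


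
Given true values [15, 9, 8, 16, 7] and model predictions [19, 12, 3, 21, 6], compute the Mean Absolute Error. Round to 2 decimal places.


Absolute errors: [4, 3, 5, 5, 1]
Sum of absolute errors = 18
MAE = 18 / 5 = 3.60

3.60


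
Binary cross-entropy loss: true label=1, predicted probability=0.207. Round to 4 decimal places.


For y=1: Loss = -log(p)
= -log(0.207)
= -(-1.575)
= 1.5750

1.5750


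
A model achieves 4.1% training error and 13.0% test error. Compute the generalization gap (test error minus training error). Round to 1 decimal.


Generalization gap = test_error - train_error
= 13.0 - 4.1
= 8.9%
A moderate gap.

8.9


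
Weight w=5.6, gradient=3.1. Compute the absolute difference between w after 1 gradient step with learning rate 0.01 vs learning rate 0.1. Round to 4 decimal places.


With lr=0.01: w_new = 5.6 - 0.01 * 3.1 = 5.569
With lr=0.1: w_new = 5.6 - 0.1 * 3.1 = 5.29
Absolute difference = |5.569 - 5.29|
= 0.2790

0.2790


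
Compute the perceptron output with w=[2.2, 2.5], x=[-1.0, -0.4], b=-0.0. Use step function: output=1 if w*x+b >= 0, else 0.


z = w . x + b
= 2.2*-1.0 + 2.5*-0.4 + -0.0
= -2.2 + -1.0 + -0.0
= -3.2 + -0.0
= -3.2
Since z = -3.2 < 0, output = 0

0


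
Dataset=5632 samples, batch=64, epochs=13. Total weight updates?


Iterations per epoch = 5632 / 64 = 88
Total updates = iterations_per_epoch * epochs
= 88 * 13
= 1144

1144


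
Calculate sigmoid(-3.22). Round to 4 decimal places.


sigmoid(z) = 1 / (1 + exp(-z))
exp(-(-3.22)) = exp(3.22) = 25.0281
1 + 25.0281 = 26.0281
1 / 26.0281 = 0.0384

0.0384


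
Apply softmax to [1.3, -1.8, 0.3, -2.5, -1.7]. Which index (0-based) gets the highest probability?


Softmax is a monotonic transformation, so it preserves the argmax.
We need to find the index of the maximum logit.
Index 0: 1.3
Index 1: -1.8
Index 2: 0.3
Index 3: -2.5
Index 4: -1.7
Maximum logit = 1.3 at index 0

0


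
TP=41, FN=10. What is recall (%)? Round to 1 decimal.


Recall = TP / (TP + FN) * 100
= 41 / (41 + 10)
= 41 / 51
= 0.8039
= 80.4%

80.4


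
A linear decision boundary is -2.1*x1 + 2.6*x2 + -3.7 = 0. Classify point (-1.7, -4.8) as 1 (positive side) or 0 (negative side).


Compute -2.1 * -1.7 + 2.6 * -4.8 + -3.7
= 3.57 + -12.48 + -3.7
= -12.61
Since -12.61 < 0, the point is on the negative side.

0


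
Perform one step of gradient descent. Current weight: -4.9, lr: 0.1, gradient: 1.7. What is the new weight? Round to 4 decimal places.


w_new = w_old - lr * gradient
= -4.9 - 0.1 * 1.7
= -4.9 - (0.17)
= -5.0700

-5.0700


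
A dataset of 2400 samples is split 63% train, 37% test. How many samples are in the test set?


Train samples = 2400 * 63% = 1512
Test samples = 2400 - 1512
= 888

888


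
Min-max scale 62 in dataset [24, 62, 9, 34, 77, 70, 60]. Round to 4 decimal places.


Min = 9, Max = 77
Range = 77 - 9 = 68
Scaled = (x - min) / (max - min)
= (62 - 9) / 68
= 53 / 68
= 0.7794

0.7794


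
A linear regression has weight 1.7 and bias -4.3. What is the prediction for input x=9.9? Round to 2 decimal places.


y = 1.7 * 9.9 + (-4.3)
= 16.83 + (-4.3)
= 12.53

12.53


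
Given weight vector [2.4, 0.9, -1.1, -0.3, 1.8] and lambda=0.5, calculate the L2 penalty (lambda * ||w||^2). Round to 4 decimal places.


Squaring each weight:
2.4^2 = 5.76
0.9^2 = 0.81
(-1.1)^2 = 1.21
(-0.3)^2 = 0.09
1.8^2 = 3.24
Sum of squares = 11.11
Penalty = 0.5 * 11.11 = 5.5550

5.5550


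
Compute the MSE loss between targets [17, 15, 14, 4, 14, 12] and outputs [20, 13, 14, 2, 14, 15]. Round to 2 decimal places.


Differences: [-3, 2, 0, 2, 0, -3]
Squared errors: [9, 4, 0, 4, 0, 9]
Sum of squared errors = 26
MSE = 26 / 6 = 4.33

4.33


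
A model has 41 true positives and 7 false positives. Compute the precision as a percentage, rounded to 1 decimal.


Precision = TP / (TP + FP) * 100
= 41 / (41 + 7)
= 41 / 48
= 0.8542
= 85.4%

85.4


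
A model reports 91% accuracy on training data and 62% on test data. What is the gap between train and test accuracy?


Gap = train_accuracy - test_accuracy
= 91 - 62
= 29%
This large gap strongly indicates overfitting.

29


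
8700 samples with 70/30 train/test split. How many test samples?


Train samples = 8700 * 70% = 6090
Test samples = 8700 - 6090
= 2610

2610


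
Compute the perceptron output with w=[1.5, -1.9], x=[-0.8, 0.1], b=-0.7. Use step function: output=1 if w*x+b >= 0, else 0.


z = w . x + b
= 1.5*-0.8 + -1.9*0.1 + -0.7
= -1.2 + -0.19 + -0.7
= -1.39 + -0.7
= -2.09
Since z = -2.09 < 0, output = 0

0


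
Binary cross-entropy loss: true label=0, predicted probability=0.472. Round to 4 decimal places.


For y=0: Loss = -log(1-p)
= -log(1 - 0.472)
= -log(0.528)
= -(-0.6387)
= 0.6387

0.6387


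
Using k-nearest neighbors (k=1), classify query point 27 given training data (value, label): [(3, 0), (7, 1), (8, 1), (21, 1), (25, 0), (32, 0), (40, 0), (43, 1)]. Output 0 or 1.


Distances from query 27:
Point 25 (class 0): distance = 2
K=1 nearest neighbors: classes = [0]
Votes for class 1: 0 / 1
Majority vote => class 0

0


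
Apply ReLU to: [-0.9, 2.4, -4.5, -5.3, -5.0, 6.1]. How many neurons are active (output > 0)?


ReLU(x) = max(0, x) for each element:
ReLU(-0.9) = 0
ReLU(2.4) = 2.4
ReLU(-4.5) = 0
ReLU(-5.3) = 0
ReLU(-5.0) = 0
ReLU(6.1) = 6.1
Active neurons (>0): 2

2


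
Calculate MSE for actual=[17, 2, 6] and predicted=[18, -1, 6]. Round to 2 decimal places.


Differences: [-1, 3, 0]
Squared errors: [1, 9, 0]
Sum of squared errors = 10
MSE = 10 / 3 = 3.33

3.33


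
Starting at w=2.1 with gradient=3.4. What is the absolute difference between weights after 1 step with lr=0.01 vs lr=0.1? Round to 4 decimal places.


With lr=0.01: w_new = 2.1 - 0.01 * 3.4 = 2.066
With lr=0.1: w_new = 2.1 - 0.1 * 3.4 = 1.76
Absolute difference = |2.066 - 1.76|
= 0.3060

0.3060


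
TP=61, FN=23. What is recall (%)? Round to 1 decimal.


Recall = TP / (TP + FN) * 100
= 61 / (61 + 23)
= 61 / 84
= 0.7262
= 72.6%

72.6


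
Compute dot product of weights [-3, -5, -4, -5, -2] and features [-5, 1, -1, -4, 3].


Element-wise products:
-3 * -5 = 15
-5 * 1 = -5
-4 * -1 = 4
-5 * -4 = 20
-2 * 3 = -6
Sum = 15 + -5 + 4 + 20 + -6
= 28

28


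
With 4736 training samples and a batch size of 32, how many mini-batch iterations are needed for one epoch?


Iterations per epoch = dataset_size / batch_size
= 4736 / 32
= 148

148


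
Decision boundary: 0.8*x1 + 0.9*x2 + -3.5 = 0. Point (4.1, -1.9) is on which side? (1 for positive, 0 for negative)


Compute 0.8 * 4.1 + 0.9 * -1.9 + -3.5
= 3.28 + -1.71 + -3.5
= -1.93
Since -1.93 < 0, the point is on the negative side.

0


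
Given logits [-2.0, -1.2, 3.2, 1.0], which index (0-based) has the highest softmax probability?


Softmax is a monotonic transformation, so it preserves the argmax.
We need to find the index of the maximum logit.
Index 0: -2.0
Index 1: -1.2
Index 2: 3.2
Index 3: 1.0
Maximum logit = 3.2 at index 2

2


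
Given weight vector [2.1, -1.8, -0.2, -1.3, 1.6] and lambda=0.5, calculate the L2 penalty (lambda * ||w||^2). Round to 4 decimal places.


Squaring each weight:
2.1^2 = 4.41
(-1.8)^2 = 3.24
(-0.2)^2 = 0.04
(-1.3)^2 = 1.69
1.6^2 = 2.56
Sum of squares = 11.94
Penalty = 0.5 * 11.94 = 5.9700

5.9700


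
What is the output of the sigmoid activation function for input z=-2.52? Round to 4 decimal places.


sigmoid(z) = 1 / (1 + exp(-z))
exp(-(-2.52)) = exp(2.52) = 12.4286
1 + 12.4286 = 13.4286
1 / 13.4286 = 0.0745

0.0745


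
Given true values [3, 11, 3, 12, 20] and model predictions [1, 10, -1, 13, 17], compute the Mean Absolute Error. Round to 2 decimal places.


Absolute errors: [2, 1, 4, 1, 3]
Sum of absolute errors = 11
MAE = 11 / 5 = 2.20

2.20


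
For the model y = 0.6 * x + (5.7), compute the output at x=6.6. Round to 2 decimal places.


y = 0.6 * 6.6 + (5.7)
= 3.96 + (5.7)
= 9.66

9.66


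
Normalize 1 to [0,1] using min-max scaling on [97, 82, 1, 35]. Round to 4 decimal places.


Min = 1, Max = 97
Range = 97 - 1 = 96
Scaled = (x - min) / (max - min)
= (1 - 1) / 96
= 0 / 96
= 0.0000

0.0000


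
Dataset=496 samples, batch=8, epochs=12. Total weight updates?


Iterations per epoch = 496 / 8 = 62
Total updates = iterations_per_epoch * epochs
= 62 * 12
= 744

744


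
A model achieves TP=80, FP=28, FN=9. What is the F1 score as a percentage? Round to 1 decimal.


Precision = TP / (TP + FP) = 80 / 108 = 0.7407
Recall = TP / (TP + FN) = 80 / 89 = 0.8989
F1 = 2 * P * R / (P + R)
= 2 * 0.7407 * 0.8989 / (0.7407 + 0.8989)
= 1.3317 / 1.6396
= 0.8122
As percentage: 81.2%

81.2


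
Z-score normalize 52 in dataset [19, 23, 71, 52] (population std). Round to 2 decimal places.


Mean = (19 + 23 + 71 + 52) / 4 = 41.25
Variance = sum((x_i - mean)^2) / n = 457.1875
Std = sqrt(457.1875) = 21.3819
Z = (x - mean) / std
= (52 - 41.25) / 21.3819
= 10.75 / 21.3819
= 0.50

0.50


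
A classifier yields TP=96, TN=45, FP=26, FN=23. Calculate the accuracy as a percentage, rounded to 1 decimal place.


Accuracy = (TP + TN) / (TP + TN + FP + FN) * 100
= (96 + 45) / (96 + 45 + 26 + 23)
= 141 / 190
= 0.7421
= 74.2%

74.2


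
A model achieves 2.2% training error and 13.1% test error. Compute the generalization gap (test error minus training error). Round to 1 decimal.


Generalization gap = test_error - train_error
= 13.1 - 2.2
= 10.9%
A large gap suggests overfitting.

10.9


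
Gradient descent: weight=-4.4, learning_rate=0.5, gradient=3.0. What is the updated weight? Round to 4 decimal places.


w_new = w_old - lr * gradient
= -4.4 - 0.5 * 3.0
= -4.4 - (1.5)
= -5.9000

-5.9000


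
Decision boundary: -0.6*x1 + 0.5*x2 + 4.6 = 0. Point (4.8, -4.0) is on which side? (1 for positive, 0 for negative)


Compute -0.6 * 4.8 + 0.5 * -4.0 + 4.6
= -2.88 + -2.0 + 4.6
= -0.28
Since -0.28 < 0, the point is on the negative side.

0


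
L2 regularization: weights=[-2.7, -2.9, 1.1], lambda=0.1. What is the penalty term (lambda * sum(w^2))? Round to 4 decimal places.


Squaring each weight:
(-2.7)^2 = 7.29
(-2.9)^2 = 8.41
1.1^2 = 1.21
Sum of squares = 16.91
Penalty = 0.1 * 16.91 = 1.6910

1.6910


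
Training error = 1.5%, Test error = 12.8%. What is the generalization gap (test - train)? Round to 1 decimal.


Generalization gap = test_error - train_error
= 12.8 - 1.5
= 11.3%
A large gap suggests overfitting.

11.3


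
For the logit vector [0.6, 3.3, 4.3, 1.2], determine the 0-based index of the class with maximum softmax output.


Softmax is a monotonic transformation, so it preserves the argmax.
We need to find the index of the maximum logit.
Index 0: 0.6
Index 1: 3.3
Index 2: 4.3
Index 3: 1.2
Maximum logit = 4.3 at index 2

2


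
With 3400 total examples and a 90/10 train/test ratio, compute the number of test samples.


Train samples = 3400 * 90% = 3060
Test samples = 3400 - 3060
= 340

340


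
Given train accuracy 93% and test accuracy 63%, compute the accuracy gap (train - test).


Gap = train_accuracy - test_accuracy
= 93 - 63
= 30%
This large gap strongly indicates overfitting.

30


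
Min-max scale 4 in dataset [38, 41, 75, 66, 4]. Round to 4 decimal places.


Min = 4, Max = 75
Range = 75 - 4 = 71
Scaled = (x - min) / (max - min)
= (4 - 4) / 71
= 0 / 71
= 0.0000

0.0000


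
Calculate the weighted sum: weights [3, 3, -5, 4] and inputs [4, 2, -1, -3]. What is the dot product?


Element-wise products:
3 * 4 = 12
3 * 2 = 6
-5 * -1 = 5
4 * -3 = -12
Sum = 12 + 6 + 5 + -12
= 11

11


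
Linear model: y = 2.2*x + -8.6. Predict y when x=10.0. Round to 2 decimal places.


y = 2.2 * 10.0 + (-8.6)
= 22.0 + (-8.6)
= 13.40

13.40


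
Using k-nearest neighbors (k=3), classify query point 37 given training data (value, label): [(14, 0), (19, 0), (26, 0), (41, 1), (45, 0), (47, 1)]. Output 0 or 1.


Distances from query 37:
Point 41 (class 1): distance = 4
Point 45 (class 0): distance = 8
Point 47 (class 1): distance = 10
K=3 nearest neighbors: classes = [1, 0, 1]
Votes for class 1: 2 / 3
Majority vote => class 1

1


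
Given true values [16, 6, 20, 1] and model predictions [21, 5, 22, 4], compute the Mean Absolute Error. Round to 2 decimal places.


Absolute errors: [5, 1, 2, 3]
Sum of absolute errors = 11
MAE = 11 / 4 = 2.75

2.75


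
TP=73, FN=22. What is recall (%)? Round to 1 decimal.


Recall = TP / (TP + FN) * 100
= 73 / (73 + 22)
= 73 / 95
= 0.7684
= 76.8%

76.8


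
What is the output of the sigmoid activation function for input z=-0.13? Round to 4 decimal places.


sigmoid(z) = 1 / (1 + exp(-z))
exp(-(-0.13)) = exp(0.13) = 1.1388
1 + 1.1388 = 2.1388
1 / 2.1388 = 0.4675

0.4675


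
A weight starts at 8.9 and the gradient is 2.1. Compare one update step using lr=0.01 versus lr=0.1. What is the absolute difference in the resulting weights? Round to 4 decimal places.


With lr=0.01: w_new = 8.9 - 0.01 * 2.1 = 8.879
With lr=0.1: w_new = 8.9 - 0.1 * 2.1 = 8.69
Absolute difference = |8.879 - 8.69|
= 0.1890

0.1890


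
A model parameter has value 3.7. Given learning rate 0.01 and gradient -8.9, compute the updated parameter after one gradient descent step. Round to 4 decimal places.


w_new = w_old - lr * gradient
= 3.7 - 0.01 * -8.9
= 3.7 - (-0.089)
= 3.7890

3.7890


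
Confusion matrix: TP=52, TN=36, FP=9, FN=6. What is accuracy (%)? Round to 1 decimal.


Accuracy = (TP + TN) / (TP + TN + FP + FN) * 100
= (52 + 36) / (52 + 36 + 9 + 6)
= 88 / 103
= 0.8544
= 85.4%

85.4


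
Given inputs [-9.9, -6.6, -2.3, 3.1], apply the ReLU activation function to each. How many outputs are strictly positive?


ReLU(x) = max(0, x) for each element:
ReLU(-9.9) = 0
ReLU(-6.6) = 0
ReLU(-2.3) = 0
ReLU(3.1) = 3.1
Active neurons (>0): 1

1


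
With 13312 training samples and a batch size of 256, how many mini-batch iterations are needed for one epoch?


Iterations per epoch = dataset_size / batch_size
= 13312 / 256
= 52

52


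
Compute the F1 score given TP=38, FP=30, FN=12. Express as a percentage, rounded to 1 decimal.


Precision = TP / (TP + FP) = 38 / 68 = 0.5588
Recall = TP / (TP + FN) = 38 / 50 = 0.76
F1 = 2 * P * R / (P + R)
= 2 * 0.5588 * 0.76 / (0.5588 + 0.76)
= 0.8494 / 1.3188
= 0.6441
As percentage: 64.4%

64.4


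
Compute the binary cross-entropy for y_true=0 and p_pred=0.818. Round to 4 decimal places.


For y=0: Loss = -log(1-p)
= -log(1 - 0.818)
= -log(0.182)
= -(-1.7037)
= 1.7037

1.7037


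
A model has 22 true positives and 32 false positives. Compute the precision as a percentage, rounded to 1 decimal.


Precision = TP / (TP + FP) * 100
= 22 / (22 + 32)
= 22 / 54
= 0.4074
= 40.7%

40.7


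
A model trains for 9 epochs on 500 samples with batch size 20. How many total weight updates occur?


Iterations per epoch = 500 / 20 = 25
Total updates = iterations_per_epoch * epochs
= 25 * 9
= 225

225


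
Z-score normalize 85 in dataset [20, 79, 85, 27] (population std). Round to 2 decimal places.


Mean = (20 + 79 + 85 + 27) / 4 = 52.75
Variance = sum((x_i - mean)^2) / n = 866.1875
Std = sqrt(866.1875) = 29.4311
Z = (x - mean) / std
= (85 - 52.75) / 29.4311
= 32.25 / 29.4311
= 1.10

1.10


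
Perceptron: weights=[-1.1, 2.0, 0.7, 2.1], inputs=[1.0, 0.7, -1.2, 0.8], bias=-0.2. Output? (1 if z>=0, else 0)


z = w . x + b
= -1.1*1.0 + 2.0*0.7 + 0.7*-1.2 + 2.1*0.8 + -0.2
= -1.1 + 1.4 + -0.84 + 1.68 + -0.2
= 1.14 + -0.2
= 0.94
Since z = 0.94 >= 0, output = 1

1


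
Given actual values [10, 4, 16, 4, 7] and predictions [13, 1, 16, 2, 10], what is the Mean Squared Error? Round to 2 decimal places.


Differences: [-3, 3, 0, 2, -3]
Squared errors: [9, 9, 0, 4, 9]
Sum of squared errors = 31
MSE = 31 / 5 = 6.20

6.20


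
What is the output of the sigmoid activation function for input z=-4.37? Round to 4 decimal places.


sigmoid(z) = 1 / (1 + exp(-z))
exp(-(-4.37)) = exp(4.37) = 79.0436
1 + 79.0436 = 80.0436
1 / 80.0436 = 0.0125

0.0125


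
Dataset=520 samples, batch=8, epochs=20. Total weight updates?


Iterations per epoch = 520 / 8 = 65
Total updates = iterations_per_epoch * epochs
= 65 * 20
= 1300

1300


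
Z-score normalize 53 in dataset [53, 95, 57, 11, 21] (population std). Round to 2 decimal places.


Mean = (53 + 95 + 57 + 11 + 21) / 5 = 47.4
Variance = sum((x_i - mean)^2) / n = 882.24
Std = sqrt(882.24) = 29.7025
Z = (x - mean) / std
= (53 - 47.4) / 29.7025
= 5.6 / 29.7025
= 0.19

0.19


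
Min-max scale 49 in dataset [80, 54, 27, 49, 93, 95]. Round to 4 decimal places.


Min = 27, Max = 95
Range = 95 - 27 = 68
Scaled = (x - min) / (max - min)
= (49 - 27) / 68
= 22 / 68
= 0.3235

0.3235


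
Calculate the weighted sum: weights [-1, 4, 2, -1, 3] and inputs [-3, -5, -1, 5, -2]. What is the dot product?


Element-wise products:
-1 * -3 = 3
4 * -5 = -20
2 * -1 = -2
-1 * 5 = -5
3 * -2 = -6
Sum = 3 + -20 + -2 + -5 + -6
= -30

-30


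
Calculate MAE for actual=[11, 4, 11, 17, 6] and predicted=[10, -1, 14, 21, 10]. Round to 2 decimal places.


Absolute errors: [1, 5, 3, 4, 4]
Sum of absolute errors = 17
MAE = 17 / 5 = 3.40

3.40


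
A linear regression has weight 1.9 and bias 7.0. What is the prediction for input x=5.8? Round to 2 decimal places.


y = 1.9 * 5.8 + (7.0)
= 11.02 + (7.0)
= 18.02

18.02


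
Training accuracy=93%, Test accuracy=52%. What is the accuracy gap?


Gap = train_accuracy - test_accuracy
= 93 - 52
= 41%
This large gap strongly indicates overfitting.

41


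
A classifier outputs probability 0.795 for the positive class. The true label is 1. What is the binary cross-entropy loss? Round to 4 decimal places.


For y=1: Loss = -log(p)
= -log(0.795)
= -(-0.2294)
= 0.2294

0.2294


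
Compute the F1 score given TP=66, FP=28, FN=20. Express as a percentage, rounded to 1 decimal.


Precision = TP / (TP + FP) = 66 / 94 = 0.7021
Recall = TP / (TP + FN) = 66 / 86 = 0.7674
F1 = 2 * P * R / (P + R)
= 2 * 0.7021 * 0.7674 / (0.7021 + 0.7674)
= 1.0777 / 1.4696
= 0.7333
As percentage: 73.3%

73.3


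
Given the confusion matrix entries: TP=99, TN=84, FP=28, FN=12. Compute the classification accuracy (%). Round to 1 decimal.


Accuracy = (TP + TN) / (TP + TN + FP + FN) * 100
= (99 + 84) / (99 + 84 + 28 + 12)
= 183 / 223
= 0.8206
= 82.1%

82.1


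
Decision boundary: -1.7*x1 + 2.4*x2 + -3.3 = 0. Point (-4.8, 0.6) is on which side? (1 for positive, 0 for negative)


Compute -1.7 * -4.8 + 2.4 * 0.6 + -3.3
= 8.16 + 1.44 + -3.3
= 6.3
Since 6.3 >= 0, the point is on the positive side.

1


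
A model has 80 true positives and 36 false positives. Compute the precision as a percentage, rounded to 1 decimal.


Precision = TP / (TP + FP) * 100
= 80 / (80 + 36)
= 80 / 116
= 0.6897
= 69.0%

69.0


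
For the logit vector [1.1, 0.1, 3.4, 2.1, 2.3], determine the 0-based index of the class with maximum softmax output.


Softmax is a monotonic transformation, so it preserves the argmax.
We need to find the index of the maximum logit.
Index 0: 1.1
Index 1: 0.1
Index 2: 3.4
Index 3: 2.1
Index 4: 2.3
Maximum logit = 3.4 at index 2

2


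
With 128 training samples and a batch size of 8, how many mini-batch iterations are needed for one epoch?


Iterations per epoch = dataset_size / batch_size
= 128 / 8
= 16

16


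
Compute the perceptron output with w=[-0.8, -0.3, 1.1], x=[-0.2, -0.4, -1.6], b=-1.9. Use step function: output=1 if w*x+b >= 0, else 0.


z = w . x + b
= -0.8*-0.2 + -0.3*-0.4 + 1.1*-1.6 + -1.9
= 0.16 + 0.12 + -1.76 + -1.9
= -1.48 + -1.9
= -3.38
Since z = -3.38 < 0, output = 0

0


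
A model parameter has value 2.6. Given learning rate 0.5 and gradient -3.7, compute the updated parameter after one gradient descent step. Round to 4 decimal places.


w_new = w_old - lr * gradient
= 2.6 - 0.5 * -3.7
= 2.6 - (-1.85)
= 4.4500

4.4500


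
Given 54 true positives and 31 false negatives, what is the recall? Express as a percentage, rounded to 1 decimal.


Recall = TP / (TP + FN) * 100
= 54 / (54 + 31)
= 54 / 85
= 0.6353
= 63.5%

63.5


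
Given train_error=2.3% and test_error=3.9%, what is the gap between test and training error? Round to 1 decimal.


Generalization gap = test_error - train_error
= 3.9 - 2.3
= 1.6%
A small gap suggests good generalization.

1.6


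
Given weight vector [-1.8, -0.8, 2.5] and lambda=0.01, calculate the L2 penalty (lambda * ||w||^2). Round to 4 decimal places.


Squaring each weight:
(-1.8)^2 = 3.24
(-0.8)^2 = 0.64
2.5^2 = 6.25
Sum of squares = 10.13
Penalty = 0.01 * 10.13 = 0.1013

0.1013


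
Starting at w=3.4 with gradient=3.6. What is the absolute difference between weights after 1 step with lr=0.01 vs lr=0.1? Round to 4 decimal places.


With lr=0.01: w_new = 3.4 - 0.01 * 3.6 = 3.364
With lr=0.1: w_new = 3.4 - 0.1 * 3.6 = 3.04
Absolute difference = |3.364 - 3.04|
= 0.3240

0.3240


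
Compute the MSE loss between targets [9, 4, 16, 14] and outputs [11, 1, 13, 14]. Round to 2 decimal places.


Differences: [-2, 3, 3, 0]
Squared errors: [4, 9, 9, 0]
Sum of squared errors = 22
MSE = 22 / 4 = 5.50

5.50


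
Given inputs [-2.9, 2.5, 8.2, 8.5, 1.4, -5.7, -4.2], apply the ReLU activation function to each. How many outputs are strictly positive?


ReLU(x) = max(0, x) for each element:
ReLU(-2.9) = 0
ReLU(2.5) = 2.5
ReLU(8.2) = 8.2
ReLU(8.5) = 8.5
ReLU(1.4) = 1.4
ReLU(-5.7) = 0
ReLU(-4.2) = 0
Active neurons (>0): 4

4
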